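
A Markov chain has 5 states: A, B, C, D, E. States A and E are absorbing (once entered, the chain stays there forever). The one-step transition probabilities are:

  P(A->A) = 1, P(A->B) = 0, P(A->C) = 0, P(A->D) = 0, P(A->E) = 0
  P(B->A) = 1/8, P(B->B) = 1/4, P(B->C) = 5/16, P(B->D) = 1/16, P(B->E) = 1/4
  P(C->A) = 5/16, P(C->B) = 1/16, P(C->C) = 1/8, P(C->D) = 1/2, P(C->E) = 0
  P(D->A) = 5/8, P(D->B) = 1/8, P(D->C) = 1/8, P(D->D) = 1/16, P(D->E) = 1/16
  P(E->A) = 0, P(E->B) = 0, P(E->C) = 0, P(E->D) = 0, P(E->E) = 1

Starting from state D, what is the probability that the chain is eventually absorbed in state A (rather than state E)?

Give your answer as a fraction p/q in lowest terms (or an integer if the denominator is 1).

Let a_i = P(absorbed in A | start in state i).
Boundary conditions: a_A = 1, a_E = 0.
For each transient state i, a_i = sum_j P(i->j) * a_j:
  a_B = 1/8*a_A + 1/4*a_B + 5/16*a_C + 1/16*a_D + 1/4*a_E
  a_C = 5/16*a_A + 1/16*a_B + 1/8*a_C + 1/2*a_D + 0*a_E
  a_D = 5/8*a_A + 1/8*a_B + 1/8*a_C + 1/16*a_D + 1/16*a_E

Substituting a_A = 1 and a_E = 0, rearrange to (I - Q) a = r where r[i] = P(i -> A):
  [3/4, -5/16, -1/16] . (a_B, a_C, a_D) = 1/8
  [-1/16, 7/8, -1/2] . (a_B, a_C, a_D) = 5/16
  [-1/8, -1/8, 15/16] . (a_B, a_C, a_D) = 5/8

Solving yields:
  a_B = 1313/2143
  a_C = 1922/2143
  a_D = 1860/2143

Starting state is D, so the absorption probability is a_D = 1860/2143.

Answer: 1860/2143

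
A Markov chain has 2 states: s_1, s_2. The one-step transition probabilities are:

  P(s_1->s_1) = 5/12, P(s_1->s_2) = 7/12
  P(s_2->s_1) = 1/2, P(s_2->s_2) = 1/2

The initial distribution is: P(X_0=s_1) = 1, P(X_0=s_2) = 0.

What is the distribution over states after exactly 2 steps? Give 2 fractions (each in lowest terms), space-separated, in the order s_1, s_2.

Propagating the distribution step by step (d_{t+1} = d_t * P):
d_0 = (s_1=1, s_2=0)
  d_1[s_1] = 1*5/12 + 0*1/2 = 5/12
  d_1[s_2] = 1*7/12 + 0*1/2 = 7/12
d_1 = (s_1=5/12, s_2=7/12)
  d_2[s_1] = 5/12*5/12 + 7/12*1/2 = 67/144
  d_2[s_2] = 5/12*7/12 + 7/12*1/2 = 77/144
d_2 = (s_1=67/144, s_2=77/144)

Answer: 67/144 77/144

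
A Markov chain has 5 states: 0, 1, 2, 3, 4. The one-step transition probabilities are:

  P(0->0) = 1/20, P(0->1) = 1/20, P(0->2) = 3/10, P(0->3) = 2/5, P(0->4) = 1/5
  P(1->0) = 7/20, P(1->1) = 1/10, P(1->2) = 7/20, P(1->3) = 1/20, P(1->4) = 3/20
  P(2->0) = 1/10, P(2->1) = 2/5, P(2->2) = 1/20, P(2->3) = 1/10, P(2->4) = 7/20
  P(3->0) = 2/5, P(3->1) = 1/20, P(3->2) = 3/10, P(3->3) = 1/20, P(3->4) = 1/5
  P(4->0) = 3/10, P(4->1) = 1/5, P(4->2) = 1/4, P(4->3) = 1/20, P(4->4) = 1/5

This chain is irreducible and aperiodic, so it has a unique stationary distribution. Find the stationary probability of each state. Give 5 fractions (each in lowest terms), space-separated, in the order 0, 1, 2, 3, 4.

Answer: 56309/255852 1669/9476 2255/9476 35545/255852 1075/4738

Derivation:
The stationary distribution satisfies pi = pi * P, i.e.:
  pi_0 = 1/20*pi_0 + 7/20*pi_1 + 1/10*pi_2 + 2/5*pi_3 + 3/10*pi_4
  pi_1 = 1/20*pi_0 + 1/10*pi_1 + 2/5*pi_2 + 1/20*pi_3 + 1/5*pi_4
  pi_2 = 3/10*pi_0 + 7/20*pi_1 + 1/20*pi_2 + 3/10*pi_3 + 1/4*pi_4
  pi_3 = 2/5*pi_0 + 1/20*pi_1 + 1/10*pi_2 + 1/20*pi_3 + 1/20*pi_4
  pi_4 = 1/5*pi_0 + 3/20*pi_1 + 7/20*pi_2 + 1/5*pi_3 + 1/5*pi_4
with normalization: pi_0 + pi_1 + pi_2 + pi_3 + pi_4 = 1.

Using the first 4 balance equations plus normalization, the linear system A*pi = b is:
  [-19/20, 7/20, 1/10, 2/5, 3/10] . pi = 0
  [1/20, -9/10, 2/5, 1/20, 1/5] . pi = 0
  [3/10, 7/20, -19/20, 3/10, 1/4] . pi = 0
  [2/5, 1/20, 1/10, -19/20, 1/20] . pi = 0
  [1, 1, 1, 1, 1] . pi = 1

Solving yields:
  pi_0 = 56309/255852
  pi_1 = 1669/9476
  pi_2 = 2255/9476
  pi_3 = 35545/255852
  pi_4 = 1075/4738

Verification (pi * P):
  56309/255852*1/20 + 1669/9476*7/20 + 2255/9476*1/10 + 35545/255852*2/5 + 1075/4738*3/10 = 56309/255852 = pi_0  (ok)
  56309/255852*1/20 + 1669/9476*1/10 + 2255/9476*2/5 + 35545/255852*1/20 + 1075/4738*1/5 = 1669/9476 = pi_1  (ok)
  56309/255852*3/10 + 1669/9476*7/20 + 2255/9476*1/20 + 35545/255852*3/10 + 1075/4738*1/4 = 2255/9476 = pi_2  (ok)
  56309/255852*2/5 + 1669/9476*1/20 + 2255/9476*1/10 + 35545/255852*1/20 + 1075/4738*1/20 = 35545/255852 = pi_3  (ok)
  56309/255852*1/5 + 1669/9476*3/20 + 2255/9476*7/20 + 35545/255852*1/5 + 1075/4738*1/5 = 1075/4738 = pi_4  (ok)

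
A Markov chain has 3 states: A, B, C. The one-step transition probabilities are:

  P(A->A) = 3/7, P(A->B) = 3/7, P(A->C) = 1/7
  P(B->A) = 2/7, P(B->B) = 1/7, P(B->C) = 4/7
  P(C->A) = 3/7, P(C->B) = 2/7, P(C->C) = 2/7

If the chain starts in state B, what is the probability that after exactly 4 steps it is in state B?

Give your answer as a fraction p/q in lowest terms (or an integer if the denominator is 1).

Computing P^4 by repeated multiplication:
P^1 =
  A: [3/7, 3/7, 1/7]
  B: [2/7, 1/7, 4/7]
  C: [3/7, 2/7, 2/7]
P^2 =
  A: [18/49, 2/7, 17/49]
  B: [20/49, 15/49, 2/7]
  C: [19/49, 15/49, 15/49]
P^3 =
  A: [19/49, 102/343, 108/343]
  B: [132/343, 103/343, 108/343]
  C: [132/343, 102/343, 109/343]
P^4 =
  A: [927/2401, 717/2401, 757/2401]
  B: [926/2401, 715/2401, 760/2401]
  C: [927/2401, 716/2401, 758/2401]

(P^4)[B -> B] = 715/2401

Answer: 715/2401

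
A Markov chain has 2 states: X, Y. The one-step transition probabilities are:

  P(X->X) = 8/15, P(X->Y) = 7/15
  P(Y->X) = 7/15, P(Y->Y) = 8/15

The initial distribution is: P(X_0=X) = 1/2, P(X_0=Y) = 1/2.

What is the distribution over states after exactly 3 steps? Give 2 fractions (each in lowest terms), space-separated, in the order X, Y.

Answer: 1/2 1/2

Derivation:
Propagating the distribution step by step (d_{t+1} = d_t * P):
d_0 = (X=1/2, Y=1/2)
  d_1[X] = 1/2*8/15 + 1/2*7/15 = 1/2
  d_1[Y] = 1/2*7/15 + 1/2*8/15 = 1/2
d_1 = (X=1/2, Y=1/2)
  d_2[X] = 1/2*8/15 + 1/2*7/15 = 1/2
  d_2[Y] = 1/2*7/15 + 1/2*8/15 = 1/2
d_2 = (X=1/2, Y=1/2)
  d_3[X] = 1/2*8/15 + 1/2*7/15 = 1/2
  d_3[Y] = 1/2*7/15 + 1/2*8/15 = 1/2
d_3 = (X=1/2, Y=1/2)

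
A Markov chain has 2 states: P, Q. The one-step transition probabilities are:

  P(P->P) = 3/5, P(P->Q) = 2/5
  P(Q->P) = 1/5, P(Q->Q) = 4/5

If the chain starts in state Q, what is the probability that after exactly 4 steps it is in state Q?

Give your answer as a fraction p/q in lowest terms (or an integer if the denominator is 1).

Answer: 422/625

Derivation:
Computing P^4 by repeated multiplication:
P^1 =
  P: [3/5, 2/5]
  Q: [1/5, 4/5]
P^2 =
  P: [11/25, 14/25]
  Q: [7/25, 18/25]
P^3 =
  P: [47/125, 78/125]
  Q: [39/125, 86/125]
P^4 =
  P: [219/625, 406/625]
  Q: [203/625, 422/625]

(P^4)[Q -> Q] = 422/625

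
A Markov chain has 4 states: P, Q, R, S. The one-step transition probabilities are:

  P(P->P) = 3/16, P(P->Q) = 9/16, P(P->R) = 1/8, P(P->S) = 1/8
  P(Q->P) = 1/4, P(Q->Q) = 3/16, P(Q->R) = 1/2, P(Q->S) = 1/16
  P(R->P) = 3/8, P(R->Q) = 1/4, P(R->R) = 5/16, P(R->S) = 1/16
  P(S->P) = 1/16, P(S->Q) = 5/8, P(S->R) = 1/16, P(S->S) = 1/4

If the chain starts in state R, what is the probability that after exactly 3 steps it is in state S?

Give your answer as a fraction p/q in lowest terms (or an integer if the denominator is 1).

Computing P^3 by repeated multiplication:
P^1 =
  P: [3/16, 9/16, 1/8, 1/8]
  Q: [1/4, 3/16, 1/2, 1/16]
  R: [3/8, 1/4, 5/16, 1/16]
  S: [1/16, 5/8, 1/16, 1/4]
P^2 =
  P: [59/256, 41/128, 45/128, 25/256]
  Q: [73/256, 87/256, 73/256, 23/256]
  R: [65/256, 3/8, 35/128, 25/256]
  S: [53/256, 83/256, 91/256, 29/256]
P^3 =
  P: [535/2048, 1387/4096, 1249/4096, 195/2048]
  Q: [257/1024, 45/128, 615/2048, 199/2048]
  R: [1/4, 1403/4096, 1273/4096, 99/1024]
  S: [533/2048, 345/1024, 627/2048, 99/1024]

(P^3)[R -> S] = 99/1024

Answer: 99/1024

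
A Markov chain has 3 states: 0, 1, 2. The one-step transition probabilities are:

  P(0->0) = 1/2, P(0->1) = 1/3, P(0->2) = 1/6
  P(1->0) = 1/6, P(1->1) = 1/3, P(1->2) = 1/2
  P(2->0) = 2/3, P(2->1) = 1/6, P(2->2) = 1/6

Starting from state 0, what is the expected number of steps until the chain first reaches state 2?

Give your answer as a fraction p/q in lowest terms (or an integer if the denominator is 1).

Let h_i = expected steps to first reach 2 from state i.
Boundary: h_2 = 0.
First-step equations for the other states:
  h_0 = 1 + 1/2*h_0 + 1/3*h_1 + 1/6*h_2
  h_1 = 1 + 1/6*h_0 + 1/3*h_1 + 1/2*h_2

Substituting h_2 = 0 and rearranging gives the linear system (I - Q) h = 1:
  [1/2, -1/3] . (h_0, h_1) = 1
  [-1/6, 2/3] . (h_0, h_1) = 1

Solving yields:
  h_0 = 18/5
  h_1 = 12/5

Starting state is 0, so the expected hitting time is h_0 = 18/5.

Answer: 18/5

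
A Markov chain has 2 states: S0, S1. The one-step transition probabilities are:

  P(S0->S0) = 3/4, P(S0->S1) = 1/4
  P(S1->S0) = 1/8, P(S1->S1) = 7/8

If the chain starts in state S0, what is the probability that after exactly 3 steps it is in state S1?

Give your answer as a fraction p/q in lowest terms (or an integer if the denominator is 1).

Computing P^3 by repeated multiplication:
P^1 =
  S0: [3/4, 1/4]
  S1: [1/8, 7/8]
P^2 =
  S0: [19/32, 13/32]
  S1: [13/64, 51/64]
P^3 =
  S0: [127/256, 129/256]
  S1: [129/512, 383/512]

(P^3)[S0 -> S1] = 129/256

Answer: 129/256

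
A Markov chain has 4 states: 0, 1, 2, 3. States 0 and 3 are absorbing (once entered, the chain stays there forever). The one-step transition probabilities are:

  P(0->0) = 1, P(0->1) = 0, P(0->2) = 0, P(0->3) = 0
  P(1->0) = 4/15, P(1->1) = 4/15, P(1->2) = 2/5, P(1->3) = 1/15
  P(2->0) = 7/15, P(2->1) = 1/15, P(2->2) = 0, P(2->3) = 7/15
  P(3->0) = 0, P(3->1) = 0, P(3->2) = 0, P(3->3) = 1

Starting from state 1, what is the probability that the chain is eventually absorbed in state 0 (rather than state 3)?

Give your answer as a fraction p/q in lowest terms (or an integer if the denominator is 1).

Answer: 34/53

Derivation:
Let a_i = P(absorbed in 0 | start in state i).
Boundary conditions: a_0 = 1, a_3 = 0.
For each transient state i, a_i = sum_j P(i->j) * a_j:
  a_1 = 4/15*a_0 + 4/15*a_1 + 2/5*a_2 + 1/15*a_3
  a_2 = 7/15*a_0 + 1/15*a_1 + 0*a_2 + 7/15*a_3

Substituting a_0 = 1 and a_3 = 0, rearrange to (I - Q) a = r where r[i] = P(i -> 0):
  [11/15, -2/5] . (a_1, a_2) = 4/15
  [-1/15, 1] . (a_1, a_2) = 7/15

Solving yields:
  a_1 = 34/53
  a_2 = 27/53

Starting state is 1, so the absorption probability is a_1 = 34/53.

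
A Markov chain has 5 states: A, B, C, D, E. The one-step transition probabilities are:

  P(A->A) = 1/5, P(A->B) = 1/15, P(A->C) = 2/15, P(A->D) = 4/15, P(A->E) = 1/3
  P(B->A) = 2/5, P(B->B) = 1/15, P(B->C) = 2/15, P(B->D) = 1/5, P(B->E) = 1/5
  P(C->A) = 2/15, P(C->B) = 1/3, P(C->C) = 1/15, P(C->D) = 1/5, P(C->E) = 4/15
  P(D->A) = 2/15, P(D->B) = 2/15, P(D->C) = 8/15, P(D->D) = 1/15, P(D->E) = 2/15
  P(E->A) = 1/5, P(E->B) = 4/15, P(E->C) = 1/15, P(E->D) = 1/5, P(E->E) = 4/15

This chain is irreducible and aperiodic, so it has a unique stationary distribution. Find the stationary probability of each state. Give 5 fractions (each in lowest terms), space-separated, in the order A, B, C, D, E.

Answer: 7535/35778 2101/11926 6461/35778 6757/35778 49/201

Derivation:
The stationary distribution satisfies pi = pi * P, i.e.:
  pi_A = 1/5*pi_A + 2/5*pi_B + 2/15*pi_C + 2/15*pi_D + 1/5*pi_E
  pi_B = 1/15*pi_A + 1/15*pi_B + 1/3*pi_C + 2/15*pi_D + 4/15*pi_E
  pi_C = 2/15*pi_A + 2/15*pi_B + 1/15*pi_C + 8/15*pi_D + 1/15*pi_E
  pi_D = 4/15*pi_A + 1/5*pi_B + 1/5*pi_C + 1/15*pi_D + 1/5*pi_E
  pi_E = 1/3*pi_A + 1/5*pi_B + 4/15*pi_C + 2/15*pi_D + 4/15*pi_E
with normalization: pi_A + pi_B + pi_C + pi_D + pi_E = 1.

Using the first 4 balance equations plus normalization, the linear system A*pi = b is:
  [-4/5, 2/5, 2/15, 2/15, 1/5] . pi = 0
  [1/15, -14/15, 1/3, 2/15, 4/15] . pi = 0
  [2/15, 2/15, -14/15, 8/15, 1/15] . pi = 0
  [4/15, 1/5, 1/5, -14/15, 1/5] . pi = 0
  [1, 1, 1, 1, 1] . pi = 1

Solving yields:
  pi_A = 7535/35778
  pi_B = 2101/11926
  pi_C = 6461/35778
  pi_D = 6757/35778
  pi_E = 49/201

Verification (pi * P):
  7535/35778*1/5 + 2101/11926*2/5 + 6461/35778*2/15 + 6757/35778*2/15 + 49/201*1/5 = 7535/35778 = pi_A  (ok)
  7535/35778*1/15 + 2101/11926*1/15 + 6461/35778*1/3 + 6757/35778*2/15 + 49/201*4/15 = 2101/11926 = pi_B  (ok)
  7535/35778*2/15 + 2101/11926*2/15 + 6461/35778*1/15 + 6757/35778*8/15 + 49/201*1/15 = 6461/35778 = pi_C  (ok)
  7535/35778*4/15 + 2101/11926*1/5 + 6461/35778*1/5 + 6757/35778*1/15 + 49/201*1/5 = 6757/35778 = pi_D  (ok)
  7535/35778*1/3 + 2101/11926*1/5 + 6461/35778*4/15 + 6757/35778*2/15 + 49/201*4/15 = 49/201 = pi_E  (ok)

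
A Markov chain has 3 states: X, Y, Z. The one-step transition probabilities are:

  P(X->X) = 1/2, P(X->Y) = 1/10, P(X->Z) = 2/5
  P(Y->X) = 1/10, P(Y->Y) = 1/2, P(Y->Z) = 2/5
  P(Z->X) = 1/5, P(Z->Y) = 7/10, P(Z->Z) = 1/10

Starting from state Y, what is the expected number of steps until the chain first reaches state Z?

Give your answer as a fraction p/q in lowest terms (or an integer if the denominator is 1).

Let h_i = expected steps to first reach Z from state i.
Boundary: h_Z = 0.
First-step equations for the other states:
  h_X = 1 + 1/2*h_X + 1/10*h_Y + 2/5*h_Z
  h_Y = 1 + 1/10*h_X + 1/2*h_Y + 2/5*h_Z

Substituting h_Z = 0 and rearranging gives the linear system (I - Q) h = 1:
  [1/2, -1/10] . (h_X, h_Y) = 1
  [-1/10, 1/2] . (h_X, h_Y) = 1

Solving yields:
  h_X = 5/2
  h_Y = 5/2

Starting state is Y, so the expected hitting time is h_Y = 5/2.

Answer: 5/2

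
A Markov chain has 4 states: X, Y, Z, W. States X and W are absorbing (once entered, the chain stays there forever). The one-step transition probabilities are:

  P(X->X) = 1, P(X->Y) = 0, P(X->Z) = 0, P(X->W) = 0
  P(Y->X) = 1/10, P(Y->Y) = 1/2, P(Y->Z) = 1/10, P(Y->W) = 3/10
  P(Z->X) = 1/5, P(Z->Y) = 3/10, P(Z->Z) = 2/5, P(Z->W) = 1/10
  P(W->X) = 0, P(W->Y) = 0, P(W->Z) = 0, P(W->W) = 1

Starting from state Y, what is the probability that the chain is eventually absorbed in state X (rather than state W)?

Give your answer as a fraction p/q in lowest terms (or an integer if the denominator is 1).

Answer: 8/27

Derivation:
Let a_i = P(absorbed in X | start in state i).
Boundary conditions: a_X = 1, a_W = 0.
For each transient state i, a_i = sum_j P(i->j) * a_j:
  a_Y = 1/10*a_X + 1/2*a_Y + 1/10*a_Z + 3/10*a_W
  a_Z = 1/5*a_X + 3/10*a_Y + 2/5*a_Z + 1/10*a_W

Substituting a_X = 1 and a_W = 0, rearrange to (I - Q) a = r where r[i] = P(i -> X):
  [1/2, -1/10] . (a_Y, a_Z) = 1/10
  [-3/10, 3/5] . (a_Y, a_Z) = 1/5

Solving yields:
  a_Y = 8/27
  a_Z = 13/27

Starting state is Y, so the absorption probability is a_Y = 8/27.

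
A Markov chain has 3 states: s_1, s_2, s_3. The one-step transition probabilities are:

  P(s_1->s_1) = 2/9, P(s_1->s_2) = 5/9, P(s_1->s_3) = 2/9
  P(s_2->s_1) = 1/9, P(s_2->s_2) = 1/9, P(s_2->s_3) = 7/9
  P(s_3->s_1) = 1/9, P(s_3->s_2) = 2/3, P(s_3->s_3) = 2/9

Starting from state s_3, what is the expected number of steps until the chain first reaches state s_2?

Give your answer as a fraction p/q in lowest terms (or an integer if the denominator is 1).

Let h_i = expected steps to first reach s_2 from state i.
Boundary: h_s_2 = 0.
First-step equations for the other states:
  h_s_1 = 1 + 2/9*h_s_1 + 5/9*h_s_2 + 2/9*h_s_3
  h_s_3 = 1 + 1/9*h_s_1 + 2/3*h_s_2 + 2/9*h_s_3

Substituting h_s_2 = 0 and rearranging gives the linear system (I - Q) h = 1:
  [7/9, -2/9] . (h_s_1, h_s_3) = 1
  [-1/9, 7/9] . (h_s_1, h_s_3) = 1

Solving yields:
  h_s_1 = 81/47
  h_s_3 = 72/47

Starting state is s_3, so the expected hitting time is h_s_3 = 72/47.

Answer: 72/47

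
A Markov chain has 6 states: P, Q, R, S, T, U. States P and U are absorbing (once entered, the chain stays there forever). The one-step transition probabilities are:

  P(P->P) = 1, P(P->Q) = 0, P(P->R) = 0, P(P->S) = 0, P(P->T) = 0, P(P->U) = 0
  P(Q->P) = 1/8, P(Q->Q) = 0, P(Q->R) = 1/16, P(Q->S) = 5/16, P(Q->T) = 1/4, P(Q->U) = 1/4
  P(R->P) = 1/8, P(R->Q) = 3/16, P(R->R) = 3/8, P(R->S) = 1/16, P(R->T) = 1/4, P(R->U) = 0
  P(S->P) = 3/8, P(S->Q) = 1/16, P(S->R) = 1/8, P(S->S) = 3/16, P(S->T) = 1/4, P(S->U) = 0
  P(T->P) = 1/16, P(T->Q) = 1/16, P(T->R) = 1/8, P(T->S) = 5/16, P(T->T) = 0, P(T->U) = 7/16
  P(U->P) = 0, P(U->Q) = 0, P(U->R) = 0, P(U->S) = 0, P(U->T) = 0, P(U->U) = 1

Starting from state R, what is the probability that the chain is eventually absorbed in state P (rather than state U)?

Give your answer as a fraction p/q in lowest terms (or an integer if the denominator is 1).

Let a_i = P(absorbed in P | start in state i).
Boundary conditions: a_P = 1, a_U = 0.
For each transient state i, a_i = sum_j P(i->j) * a_j:
  a_Q = 1/8*a_P + 0*a_Q + 1/16*a_R + 5/16*a_S + 1/4*a_T + 1/4*a_U
  a_R = 1/8*a_P + 3/16*a_Q + 3/8*a_R + 1/16*a_S + 1/4*a_T + 0*a_U
  a_S = 3/8*a_P + 1/16*a_Q + 1/8*a_R + 3/16*a_S + 1/4*a_T + 0*a_U
  a_T = 1/16*a_P + 1/16*a_Q + 1/8*a_R + 5/16*a_S + 0*a_T + 7/16*a_U

Substituting a_P = 1 and a_U = 0, rearrange to (I - Q) a = r where r[i] = P(i -> P):
  [1, -1/16, -5/16, -1/4] . (a_Q, a_R, a_S, a_T) = 1/8
  [-3/16, 5/8, -1/16, -1/4] . (a_Q, a_R, a_S, a_T) = 1/8
  [-1/16, -1/8, 13/16, -1/4] . (a_Q, a_R, a_S, a_T) = 3/8
  [-1/16, -1/8, -5/16, 1] . (a_Q, a_R, a_S, a_T) = 1/16

Solving yields:
  a_Q = 1411/2966
  a_R = 1679/2966
  a_S = 2085/2966
  a_T = 1135/2966

Starting state is R, so the absorption probability is a_R = 1679/2966.

Answer: 1679/2966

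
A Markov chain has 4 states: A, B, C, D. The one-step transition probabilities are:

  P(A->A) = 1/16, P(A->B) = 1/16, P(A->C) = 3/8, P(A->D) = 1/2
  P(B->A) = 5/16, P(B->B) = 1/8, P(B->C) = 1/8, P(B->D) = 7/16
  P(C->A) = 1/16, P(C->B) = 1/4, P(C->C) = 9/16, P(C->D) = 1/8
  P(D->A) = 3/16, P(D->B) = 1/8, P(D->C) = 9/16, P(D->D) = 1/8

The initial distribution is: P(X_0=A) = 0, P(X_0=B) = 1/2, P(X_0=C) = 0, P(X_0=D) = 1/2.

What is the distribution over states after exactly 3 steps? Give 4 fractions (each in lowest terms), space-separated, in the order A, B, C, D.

Answer: 17/128 715/4096 483/1024 905/4096

Derivation:
Propagating the distribution step by step (d_{t+1} = d_t * P):
d_0 = (A=0, B=1/2, C=0, D=1/2)
  d_1[A] = 0*1/16 + 1/2*5/16 + 0*1/16 + 1/2*3/16 = 1/4
  d_1[B] = 0*1/16 + 1/2*1/8 + 0*1/4 + 1/2*1/8 = 1/8
  d_1[C] = 0*3/8 + 1/2*1/8 + 0*9/16 + 1/2*9/16 = 11/32
  d_1[D] = 0*1/2 + 1/2*7/16 + 0*1/8 + 1/2*1/8 = 9/32
d_1 = (A=1/4, B=1/8, C=11/32, D=9/32)
  d_2[A] = 1/4*1/16 + 1/8*5/16 + 11/32*1/16 + 9/32*3/16 = 33/256
  d_2[B] = 1/4*1/16 + 1/8*1/8 + 11/32*1/4 + 9/32*1/8 = 39/256
  d_2[C] = 1/4*3/8 + 1/8*1/8 + 11/32*9/16 + 9/32*9/16 = 59/128
  d_2[D] = 1/4*1/2 + 1/8*7/16 + 11/32*1/8 + 9/32*1/8 = 33/128
d_2 = (A=33/256, B=39/256, C=59/128, D=33/128)
  d_3[A] = 33/256*1/16 + 39/256*5/16 + 59/128*1/16 + 33/128*3/16 = 17/128
  d_3[B] = 33/256*1/16 + 39/256*1/8 + 59/128*1/4 + 33/128*1/8 = 715/4096
  d_3[C] = 33/256*3/8 + 39/256*1/8 + 59/128*9/16 + 33/128*9/16 = 483/1024
  d_3[D] = 33/256*1/2 + 39/256*7/16 + 59/128*1/8 + 33/128*1/8 = 905/4096
d_3 = (A=17/128, B=715/4096, C=483/1024, D=905/4096)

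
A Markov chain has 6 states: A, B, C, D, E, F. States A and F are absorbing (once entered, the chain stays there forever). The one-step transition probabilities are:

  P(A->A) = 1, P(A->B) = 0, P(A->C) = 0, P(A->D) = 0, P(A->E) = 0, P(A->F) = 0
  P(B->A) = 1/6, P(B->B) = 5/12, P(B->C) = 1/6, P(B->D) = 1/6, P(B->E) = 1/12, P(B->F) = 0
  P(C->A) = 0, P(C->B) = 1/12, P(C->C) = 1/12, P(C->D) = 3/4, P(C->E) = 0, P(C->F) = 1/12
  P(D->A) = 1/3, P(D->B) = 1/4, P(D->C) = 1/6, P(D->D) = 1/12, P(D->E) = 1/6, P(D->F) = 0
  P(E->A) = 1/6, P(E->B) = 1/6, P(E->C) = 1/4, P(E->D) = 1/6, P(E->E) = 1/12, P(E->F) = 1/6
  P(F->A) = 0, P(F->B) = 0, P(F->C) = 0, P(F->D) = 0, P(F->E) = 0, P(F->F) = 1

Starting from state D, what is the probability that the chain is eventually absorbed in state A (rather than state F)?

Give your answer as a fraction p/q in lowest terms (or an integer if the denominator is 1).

Answer: 296/339

Derivation:
Let a_i = P(absorbed in A | start in state i).
Boundary conditions: a_A = 1, a_F = 0.
For each transient state i, a_i = sum_j P(i->j) * a_j:
  a_B = 1/6*a_A + 5/12*a_B + 1/6*a_C + 1/6*a_D + 1/12*a_E + 0*a_F
  a_C = 0*a_A + 1/12*a_B + 1/12*a_C + 3/4*a_D + 0*a_E + 1/12*a_F
  a_D = 1/3*a_A + 1/4*a_B + 1/6*a_C + 1/12*a_D + 1/6*a_E + 0*a_F
  a_E = 1/6*a_A + 1/6*a_B + 1/4*a_C + 1/6*a_D + 1/12*a_E + 1/6*a_F

Substituting a_A = 1 and a_F = 0, rearrange to (I - Q) a = r where r[i] = P(i -> A):
  [7/12, -1/6, -1/6, -1/12] . (a_B, a_C, a_D, a_E) = 1/6
  [-1/12, 11/12, -3/4, 0] . (a_B, a_C, a_D, a_E) = 0
  [-1/4, -1/6, 11/12, -1/6] . (a_B, a_C, a_D, a_E) = 1/3
  [-1/6, -1/4, -1/6, 11/12] . (a_B, a_C, a_D, a_E) = 1/6

Solving yields:
  a_B = 488/565
  a_C = 448/565
  a_D = 296/339
  a_E = 242/339

Starting state is D, so the absorption probability is a_D = 296/339.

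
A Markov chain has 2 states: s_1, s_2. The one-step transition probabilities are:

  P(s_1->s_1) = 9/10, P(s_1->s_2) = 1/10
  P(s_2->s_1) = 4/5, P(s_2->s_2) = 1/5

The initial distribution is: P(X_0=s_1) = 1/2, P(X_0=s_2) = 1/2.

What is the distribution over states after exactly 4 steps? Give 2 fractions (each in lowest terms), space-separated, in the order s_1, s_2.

Propagating the distribution step by step (d_{t+1} = d_t * P):
d_0 = (s_1=1/2, s_2=1/2)
  d_1[s_1] = 1/2*9/10 + 1/2*4/5 = 17/20
  d_1[s_2] = 1/2*1/10 + 1/2*1/5 = 3/20
d_1 = (s_1=17/20, s_2=3/20)
  d_2[s_1] = 17/20*9/10 + 3/20*4/5 = 177/200
  d_2[s_2] = 17/20*1/10 + 3/20*1/5 = 23/200
d_2 = (s_1=177/200, s_2=23/200)
  d_3[s_1] = 177/200*9/10 + 23/200*4/5 = 1777/2000
  d_3[s_2] = 177/200*1/10 + 23/200*1/5 = 223/2000
d_3 = (s_1=1777/2000, s_2=223/2000)
  d_4[s_1] = 1777/2000*9/10 + 223/2000*4/5 = 17777/20000
  d_4[s_2] = 1777/2000*1/10 + 223/2000*1/5 = 2223/20000
d_4 = (s_1=17777/20000, s_2=2223/20000)

Answer: 17777/20000 2223/20000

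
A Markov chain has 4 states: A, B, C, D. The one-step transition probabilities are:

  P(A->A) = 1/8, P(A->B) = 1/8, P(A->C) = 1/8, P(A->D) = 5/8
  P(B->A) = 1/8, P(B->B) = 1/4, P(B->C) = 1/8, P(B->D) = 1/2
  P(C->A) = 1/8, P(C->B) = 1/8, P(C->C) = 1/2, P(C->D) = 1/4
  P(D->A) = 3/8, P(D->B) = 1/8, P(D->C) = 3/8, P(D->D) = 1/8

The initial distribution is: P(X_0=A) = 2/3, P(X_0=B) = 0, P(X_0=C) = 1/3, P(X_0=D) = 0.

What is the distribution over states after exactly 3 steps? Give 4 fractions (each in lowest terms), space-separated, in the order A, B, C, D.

Propagating the distribution step by step (d_{t+1} = d_t * P):
d_0 = (A=2/3, B=0, C=1/3, D=0)
  d_1[A] = 2/3*1/8 + 0*1/8 + 1/3*1/8 + 0*3/8 = 1/8
  d_1[B] = 2/3*1/8 + 0*1/4 + 1/3*1/8 + 0*1/8 = 1/8
  d_1[C] = 2/3*1/8 + 0*1/8 + 1/3*1/2 + 0*3/8 = 1/4
  d_1[D] = 2/3*5/8 + 0*1/2 + 1/3*1/4 + 0*1/8 = 1/2
d_1 = (A=1/8, B=1/8, C=1/4, D=1/2)
  d_2[A] = 1/8*1/8 + 1/8*1/8 + 1/4*1/8 + 1/2*3/8 = 1/4
  d_2[B] = 1/8*1/8 + 1/8*1/4 + 1/4*1/8 + 1/2*1/8 = 9/64
  d_2[C] = 1/8*1/8 + 1/8*1/8 + 1/4*1/2 + 1/2*3/8 = 11/32
  d_2[D] = 1/8*5/8 + 1/8*1/2 + 1/4*1/4 + 1/2*1/8 = 17/64
d_2 = (A=1/4, B=9/64, C=11/32, D=17/64)
  d_3[A] = 1/4*1/8 + 9/64*1/8 + 11/32*1/8 + 17/64*3/8 = 49/256
  d_3[B] = 1/4*1/8 + 9/64*1/4 + 11/32*1/8 + 17/64*1/8 = 73/512
  d_3[C] = 1/4*1/8 + 9/64*1/8 + 11/32*1/2 + 17/64*3/8 = 41/128
  d_3[D] = 1/4*5/8 + 9/64*1/2 + 11/32*1/4 + 17/64*1/8 = 177/512
d_3 = (A=49/256, B=73/512, C=41/128, D=177/512)

Answer: 49/256 73/512 41/128 177/512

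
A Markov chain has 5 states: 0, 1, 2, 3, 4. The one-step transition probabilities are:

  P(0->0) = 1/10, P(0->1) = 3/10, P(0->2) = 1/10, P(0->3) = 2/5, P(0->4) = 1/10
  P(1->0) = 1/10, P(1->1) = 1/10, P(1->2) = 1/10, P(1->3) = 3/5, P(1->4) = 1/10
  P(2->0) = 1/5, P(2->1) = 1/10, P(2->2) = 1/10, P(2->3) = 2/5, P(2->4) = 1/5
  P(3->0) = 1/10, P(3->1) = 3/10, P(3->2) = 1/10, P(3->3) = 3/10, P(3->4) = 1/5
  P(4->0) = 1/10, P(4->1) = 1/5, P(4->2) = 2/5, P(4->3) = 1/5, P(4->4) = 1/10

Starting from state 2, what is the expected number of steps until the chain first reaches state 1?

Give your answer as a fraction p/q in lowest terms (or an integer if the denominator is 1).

Let h_i = expected steps to first reach 1 from state i.
Boundary: h_1 = 0.
First-step equations for the other states:
  h_0 = 1 + 1/10*h_0 + 3/10*h_1 + 1/10*h_2 + 2/5*h_3 + 1/10*h_4
  h_2 = 1 + 1/5*h_0 + 1/10*h_1 + 1/10*h_2 + 2/5*h_3 + 1/5*h_4
  h_3 = 1 + 1/10*h_0 + 3/10*h_1 + 1/10*h_2 + 3/10*h_3 + 1/5*h_4
  h_4 = 1 + 1/10*h_0 + 1/5*h_1 + 2/5*h_2 + 1/5*h_3 + 1/10*h_4

Substituting h_1 = 0 and rearranging gives the linear system (I - Q) h = 1:
  [9/10, -1/10, -2/5, -1/10] . (h_0, h_2, h_3, h_4) = 1
  [-1/5, 9/10, -2/5, -1/5] . (h_0, h_2, h_3, h_4) = 1
  [-1/10, -1/10, 7/10, -1/5] . (h_0, h_2, h_3, h_4) = 1
  [-1/10, -2/5, -1/5, 9/10] . (h_0, h_2, h_3, h_4) = 1

Solving yields:
  h_0 = 5435/1393
  h_2 = 6610/1393
  h_3 = 5515/1393
  h_4 = 6315/1393

Starting state is 2, so the expected hitting time is h_2 = 6610/1393.

Answer: 6610/1393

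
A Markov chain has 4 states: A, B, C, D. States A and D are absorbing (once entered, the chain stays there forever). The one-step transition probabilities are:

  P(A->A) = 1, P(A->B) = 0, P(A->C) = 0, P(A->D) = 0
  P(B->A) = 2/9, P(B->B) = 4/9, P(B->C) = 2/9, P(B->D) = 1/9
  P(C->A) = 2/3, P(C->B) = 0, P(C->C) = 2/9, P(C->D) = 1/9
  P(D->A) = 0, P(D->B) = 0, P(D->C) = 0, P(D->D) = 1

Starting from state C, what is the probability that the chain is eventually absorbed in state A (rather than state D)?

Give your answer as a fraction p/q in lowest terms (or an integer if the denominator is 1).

Let a_i = P(absorbed in A | start in state i).
Boundary conditions: a_A = 1, a_D = 0.
For each transient state i, a_i = sum_j P(i->j) * a_j:
  a_B = 2/9*a_A + 4/9*a_B + 2/9*a_C + 1/9*a_D
  a_C = 2/3*a_A + 0*a_B + 2/9*a_C + 1/9*a_D

Substituting a_A = 1 and a_D = 0, rearrange to (I - Q) a = r where r[i] = P(i -> A):
  [5/9, -2/9] . (a_B, a_C) = 2/9
  [0, 7/9] . (a_B, a_C) = 2/3

Solving yields:
  a_B = 26/35
  a_C = 6/7

Starting state is C, so the absorption probability is a_C = 6/7.

Answer: 6/7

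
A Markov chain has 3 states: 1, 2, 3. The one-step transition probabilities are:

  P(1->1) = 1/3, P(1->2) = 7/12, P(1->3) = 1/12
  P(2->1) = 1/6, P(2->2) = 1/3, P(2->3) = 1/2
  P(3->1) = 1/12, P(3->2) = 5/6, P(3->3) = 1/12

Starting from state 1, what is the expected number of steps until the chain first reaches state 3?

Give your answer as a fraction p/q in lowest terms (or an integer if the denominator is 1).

Answer: 18/5

Derivation:
Let h_i = expected steps to first reach 3 from state i.
Boundary: h_3 = 0.
First-step equations for the other states:
  h_1 = 1 + 1/3*h_1 + 7/12*h_2 + 1/12*h_3
  h_2 = 1 + 1/6*h_1 + 1/3*h_2 + 1/2*h_3

Substituting h_3 = 0 and rearranging gives the linear system (I - Q) h = 1:
  [2/3, -7/12] . (h_1, h_2) = 1
  [-1/6, 2/3] . (h_1, h_2) = 1

Solving yields:
  h_1 = 18/5
  h_2 = 12/5

Starting state is 1, so the expected hitting time is h_1 = 18/5.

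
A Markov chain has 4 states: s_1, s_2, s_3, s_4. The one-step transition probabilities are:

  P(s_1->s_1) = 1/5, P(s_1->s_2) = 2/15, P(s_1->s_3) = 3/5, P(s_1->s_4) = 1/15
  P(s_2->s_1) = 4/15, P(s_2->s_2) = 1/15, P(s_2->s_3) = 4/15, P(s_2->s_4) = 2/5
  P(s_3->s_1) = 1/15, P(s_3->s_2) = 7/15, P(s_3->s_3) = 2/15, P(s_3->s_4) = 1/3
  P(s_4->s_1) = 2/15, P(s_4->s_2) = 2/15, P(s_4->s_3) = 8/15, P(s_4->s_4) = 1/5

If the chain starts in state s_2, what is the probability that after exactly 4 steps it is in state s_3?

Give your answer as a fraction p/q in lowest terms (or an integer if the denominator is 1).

Computing P^4 by repeated multiplication:
P^1 =
  s_1: [1/5, 2/15, 3/5, 1/15]
  s_2: [4/15, 1/15, 4/15, 2/5]
  s_3: [1/15, 7/15, 2/15, 1/3]
  s_4: [2/15, 2/15, 8/15, 1/5]
P^2 =
  s_1: [28/225, 73/225, 61/225, 7/25]
  s_2: [32/225, 49/225, 32/75, 16/75]
  s_3: [43/225, 11/75, 9/25, 68/225]
  s_4: [28/225, 68/225, 22/75, 7/25]
P^3 =
  s_1: [563/3375, 682/3375, 26/75, 64/225]
  s_2: [484/3375, 881/3375, 212/675, 38/135]
  s_3: [478/3375, 274/1125, 49/135, 34/135]
  s_4: [548/3375, 712/3375, 232/675, 191/675]
P^4 =
  s_1: [7507/50625, 11918/50625, 3563/10125, 2677/10125]
  s_2: [7936/50625, 1241/5625, 704/2025, 928/3375]
  s_3: [2549/16875, 12053/50625, 3368/10125, 313/1125]
  s_4: [7562/50625, 3946/16875, 3548/10125, 899/3375]

(P^4)[s_2 -> s_3] = 704/2025

Answer: 704/2025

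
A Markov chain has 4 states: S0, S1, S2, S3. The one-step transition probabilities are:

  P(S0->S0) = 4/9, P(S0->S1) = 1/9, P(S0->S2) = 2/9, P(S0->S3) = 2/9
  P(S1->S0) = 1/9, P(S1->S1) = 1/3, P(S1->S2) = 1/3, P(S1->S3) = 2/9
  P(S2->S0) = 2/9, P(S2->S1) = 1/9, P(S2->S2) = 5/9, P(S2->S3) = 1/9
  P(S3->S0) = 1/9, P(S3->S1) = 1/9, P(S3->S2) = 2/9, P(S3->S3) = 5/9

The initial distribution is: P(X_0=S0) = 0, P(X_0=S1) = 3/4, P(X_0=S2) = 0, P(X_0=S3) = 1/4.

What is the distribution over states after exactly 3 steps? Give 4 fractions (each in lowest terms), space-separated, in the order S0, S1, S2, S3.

Answer: 154/729 109/729 1049/2916 815/2916

Derivation:
Propagating the distribution step by step (d_{t+1} = d_t * P):
d_0 = (S0=0, S1=3/4, S2=0, S3=1/4)
  d_1[S0] = 0*4/9 + 3/4*1/9 + 0*2/9 + 1/4*1/9 = 1/9
  d_1[S1] = 0*1/9 + 3/4*1/3 + 0*1/9 + 1/4*1/9 = 5/18
  d_1[S2] = 0*2/9 + 3/4*1/3 + 0*5/9 + 1/4*2/9 = 11/36
  d_1[S3] = 0*2/9 + 3/4*2/9 + 0*1/9 + 1/4*5/9 = 11/36
d_1 = (S0=1/9, S1=5/18, S2=11/36, S3=11/36)
  d_2[S0] = 1/9*4/9 + 5/18*1/9 + 11/36*2/9 + 11/36*1/9 = 59/324
  d_2[S1] = 1/9*1/9 + 5/18*1/3 + 11/36*1/9 + 11/36*1/9 = 14/81
  d_2[S2] = 1/9*2/9 + 5/18*1/3 + 11/36*5/9 + 11/36*2/9 = 115/324
  d_2[S3] = 1/9*2/9 + 5/18*2/9 + 11/36*1/9 + 11/36*5/9 = 47/162
d_2 = (S0=59/324, S1=14/81, S2=115/324, S3=47/162)
  d_3[S0] = 59/324*4/9 + 14/81*1/9 + 115/324*2/9 + 47/162*1/9 = 154/729
  d_3[S1] = 59/324*1/9 + 14/81*1/3 + 115/324*1/9 + 47/162*1/9 = 109/729
  d_3[S2] = 59/324*2/9 + 14/81*1/3 + 115/324*5/9 + 47/162*2/9 = 1049/2916
  d_3[S3] = 59/324*2/9 + 14/81*2/9 + 115/324*1/9 + 47/162*5/9 = 815/2916
d_3 = (S0=154/729, S1=109/729, S2=1049/2916, S3=815/2916)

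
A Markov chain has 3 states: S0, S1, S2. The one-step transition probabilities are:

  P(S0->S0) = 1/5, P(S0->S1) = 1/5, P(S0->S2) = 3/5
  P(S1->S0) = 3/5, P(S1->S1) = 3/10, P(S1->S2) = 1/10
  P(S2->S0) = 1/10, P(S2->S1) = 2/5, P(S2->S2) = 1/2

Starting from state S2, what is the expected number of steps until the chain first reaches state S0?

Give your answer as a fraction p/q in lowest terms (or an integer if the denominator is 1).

Answer: 110/31

Derivation:
Let h_i = expected steps to first reach S0 from state i.
Boundary: h_S0 = 0.
First-step equations for the other states:
  h_S1 = 1 + 3/5*h_S0 + 3/10*h_S1 + 1/10*h_S2
  h_S2 = 1 + 1/10*h_S0 + 2/5*h_S1 + 1/2*h_S2

Substituting h_S0 = 0 and rearranging gives the linear system (I - Q) h = 1:
  [7/10, -1/10] . (h_S1, h_S2) = 1
  [-2/5, 1/2] . (h_S1, h_S2) = 1

Solving yields:
  h_S1 = 60/31
  h_S2 = 110/31

Starting state is S2, so the expected hitting time is h_S2 = 110/31.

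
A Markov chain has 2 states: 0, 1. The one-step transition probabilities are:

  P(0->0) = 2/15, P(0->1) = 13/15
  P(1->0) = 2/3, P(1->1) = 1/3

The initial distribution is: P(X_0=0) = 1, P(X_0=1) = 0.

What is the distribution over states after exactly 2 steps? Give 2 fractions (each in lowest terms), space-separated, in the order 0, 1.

Answer: 134/225 91/225

Derivation:
Propagating the distribution step by step (d_{t+1} = d_t * P):
d_0 = (0=1, 1=0)
  d_1[0] = 1*2/15 + 0*2/3 = 2/15
  d_1[1] = 1*13/15 + 0*1/3 = 13/15
d_1 = (0=2/15, 1=13/15)
  d_2[0] = 2/15*2/15 + 13/15*2/3 = 134/225
  d_2[1] = 2/15*13/15 + 13/15*1/3 = 91/225
d_2 = (0=134/225, 1=91/225)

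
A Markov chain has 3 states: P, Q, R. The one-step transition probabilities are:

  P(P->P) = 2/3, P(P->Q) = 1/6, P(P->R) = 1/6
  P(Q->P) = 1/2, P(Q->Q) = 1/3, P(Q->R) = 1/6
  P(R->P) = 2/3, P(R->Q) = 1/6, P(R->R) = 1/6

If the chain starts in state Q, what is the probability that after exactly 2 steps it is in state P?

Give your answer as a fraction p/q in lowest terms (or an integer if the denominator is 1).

Answer: 11/18

Derivation:
Computing P^2 by repeated multiplication:
P^1 =
  P: [2/3, 1/6, 1/6]
  Q: [1/2, 1/3, 1/6]
  R: [2/3, 1/6, 1/6]
P^2 =
  P: [23/36, 7/36, 1/6]
  Q: [11/18, 2/9, 1/6]
  R: [23/36, 7/36, 1/6]

(P^2)[Q -> P] = 11/18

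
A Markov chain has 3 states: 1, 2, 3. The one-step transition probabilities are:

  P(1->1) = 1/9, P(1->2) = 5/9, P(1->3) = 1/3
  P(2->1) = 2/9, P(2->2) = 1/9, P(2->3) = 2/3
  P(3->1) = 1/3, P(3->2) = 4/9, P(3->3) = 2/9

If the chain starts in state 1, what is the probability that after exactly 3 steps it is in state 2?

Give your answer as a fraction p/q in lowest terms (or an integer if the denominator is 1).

Computing P^3 by repeated multiplication:
P^1 =
  1: [1/9, 5/9, 1/3]
  2: [2/9, 1/9, 2/3]
  3: [1/3, 4/9, 2/9]
P^2 =
  1: [20/81, 22/81, 13/27]
  2: [22/81, 35/81, 8/27]
  3: [17/81, 1/3, 37/81]
P^3 =
  1: [181/729, 278/729, 10/27]
  2: [164/729, 241/729, 4/9]
  3: [182/729, 260/729, 287/729]

(P^3)[1 -> 2] = 278/729

Answer: 278/729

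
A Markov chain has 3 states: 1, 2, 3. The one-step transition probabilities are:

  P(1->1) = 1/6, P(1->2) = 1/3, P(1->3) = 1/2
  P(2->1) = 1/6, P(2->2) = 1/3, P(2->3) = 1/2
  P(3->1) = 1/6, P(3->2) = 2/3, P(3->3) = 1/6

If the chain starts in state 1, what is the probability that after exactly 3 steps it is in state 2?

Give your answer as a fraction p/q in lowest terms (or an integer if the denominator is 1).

Answer: 4/9

Derivation:
Computing P^3 by repeated multiplication:
P^1 =
  1: [1/6, 1/3, 1/2]
  2: [1/6, 1/3, 1/2]
  3: [1/6, 2/3, 1/6]
P^2 =
  1: [1/6, 1/2, 1/3]
  2: [1/6, 1/2, 1/3]
  3: [1/6, 7/18, 4/9]
P^3 =
  1: [1/6, 4/9, 7/18]
  2: [1/6, 4/9, 7/18]
  3: [1/6, 13/27, 19/54]

(P^3)[1 -> 2] = 4/9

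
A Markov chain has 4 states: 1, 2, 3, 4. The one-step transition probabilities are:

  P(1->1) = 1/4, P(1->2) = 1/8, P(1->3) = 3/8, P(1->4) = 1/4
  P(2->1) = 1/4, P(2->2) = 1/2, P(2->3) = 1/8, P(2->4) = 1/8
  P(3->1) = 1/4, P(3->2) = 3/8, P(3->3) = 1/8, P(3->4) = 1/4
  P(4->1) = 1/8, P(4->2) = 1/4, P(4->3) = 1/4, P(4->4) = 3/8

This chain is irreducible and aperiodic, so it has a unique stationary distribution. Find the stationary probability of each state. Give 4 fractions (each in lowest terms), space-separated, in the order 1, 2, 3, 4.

Answer: 85/386 64/193 81/386 46/193

Derivation:
The stationary distribution satisfies pi = pi * P, i.e.:
  pi_1 = 1/4*pi_1 + 1/4*pi_2 + 1/4*pi_3 + 1/8*pi_4
  pi_2 = 1/8*pi_1 + 1/2*pi_2 + 3/8*pi_3 + 1/4*pi_4
  pi_3 = 3/8*pi_1 + 1/8*pi_2 + 1/8*pi_3 + 1/4*pi_4
  pi_4 = 1/4*pi_1 + 1/8*pi_2 + 1/4*pi_3 + 3/8*pi_4
with normalization: pi_1 + pi_2 + pi_3 + pi_4 = 1.

Using the first 3 balance equations plus normalization, the linear system A*pi = b is:
  [-3/4, 1/4, 1/4, 1/8] . pi = 0
  [1/8, -1/2, 3/8, 1/4] . pi = 0
  [3/8, 1/8, -7/8, 1/4] . pi = 0
  [1, 1, 1, 1] . pi = 1

Solving yields:
  pi_1 = 85/386
  pi_2 = 64/193
  pi_3 = 81/386
  pi_4 = 46/193

Verification (pi * P):
  85/386*1/4 + 64/193*1/4 + 81/386*1/4 + 46/193*1/8 = 85/386 = pi_1  (ok)
  85/386*1/8 + 64/193*1/2 + 81/386*3/8 + 46/193*1/4 = 64/193 = pi_2  (ok)
  85/386*3/8 + 64/193*1/8 + 81/386*1/8 + 46/193*1/4 = 81/386 = pi_3  (ok)
  85/386*1/4 + 64/193*1/8 + 81/386*1/4 + 46/193*3/8 = 46/193 = pi_4  (ok)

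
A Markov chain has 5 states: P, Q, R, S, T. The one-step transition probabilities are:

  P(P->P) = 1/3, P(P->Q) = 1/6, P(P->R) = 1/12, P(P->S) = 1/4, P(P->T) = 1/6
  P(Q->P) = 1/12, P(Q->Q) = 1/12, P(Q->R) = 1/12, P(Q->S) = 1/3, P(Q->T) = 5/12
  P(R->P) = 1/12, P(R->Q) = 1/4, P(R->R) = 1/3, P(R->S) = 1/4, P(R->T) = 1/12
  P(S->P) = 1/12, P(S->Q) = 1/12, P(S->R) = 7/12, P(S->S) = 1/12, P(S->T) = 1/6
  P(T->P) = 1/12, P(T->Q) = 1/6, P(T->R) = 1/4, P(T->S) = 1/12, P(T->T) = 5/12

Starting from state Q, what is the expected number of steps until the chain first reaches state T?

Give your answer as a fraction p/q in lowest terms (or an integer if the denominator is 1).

Let h_i = expected steps to first reach T from state i.
Boundary: h_T = 0.
First-step equations for the other states:
  h_P = 1 + 1/3*h_P + 1/6*h_Q + 1/12*h_R + 1/4*h_S + 1/6*h_T
  h_Q = 1 + 1/12*h_P + 1/12*h_Q + 1/12*h_R + 1/3*h_S + 5/12*h_T
  h_R = 1 + 1/12*h_P + 1/4*h_Q + 1/3*h_R + 1/4*h_S + 1/12*h_T
  h_S = 1 + 1/12*h_P + 1/12*h_Q + 7/12*h_R + 1/12*h_S + 1/6*h_T

Substituting h_T = 0 and rearranging gives the linear system (I - Q) h = 1:
  [2/3, -1/6, -1/12, -1/4] . (h_P, h_Q, h_R, h_S) = 1
  [-1/12, 11/12, -1/12, -1/3] . (h_P, h_Q, h_R, h_S) = 1
  [-1/12, -1/4, 2/3, -1/4] . (h_P, h_Q, h_R, h_S) = 1
  [-1/12, -1/12, -7/12, 11/12] . (h_P, h_Q, h_R, h_S) = 1

Solving yields:
  h_P = 1641/302
  h_Q = 1269/302
  h_R = 891/151
  h_S = 864/151

Starting state is Q, so the expected hitting time is h_Q = 1269/302.

Answer: 1269/302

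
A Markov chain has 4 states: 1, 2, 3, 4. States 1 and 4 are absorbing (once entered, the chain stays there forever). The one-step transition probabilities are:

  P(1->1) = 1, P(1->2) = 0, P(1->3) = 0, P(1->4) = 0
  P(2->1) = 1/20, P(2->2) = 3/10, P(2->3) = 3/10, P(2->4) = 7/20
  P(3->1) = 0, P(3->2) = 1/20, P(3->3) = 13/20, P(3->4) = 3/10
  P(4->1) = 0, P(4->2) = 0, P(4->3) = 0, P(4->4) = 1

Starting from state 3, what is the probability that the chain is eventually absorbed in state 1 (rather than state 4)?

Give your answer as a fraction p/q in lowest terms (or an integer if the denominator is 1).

Let a_i = P(absorbed in 1 | start in state i).
Boundary conditions: a_1 = 1, a_4 = 0.
For each transient state i, a_i = sum_j P(i->j) * a_j:
  a_2 = 1/20*a_1 + 3/10*a_2 + 3/10*a_3 + 7/20*a_4
  a_3 = 0*a_1 + 1/20*a_2 + 13/20*a_3 + 3/10*a_4

Substituting a_1 = 1 and a_4 = 0, rearrange to (I - Q) a = r where r[i] = P(i -> 1):
  [7/10, -3/10] . (a_2, a_3) = 1/20
  [-1/20, 7/20] . (a_2, a_3) = 0

Solving yields:
  a_2 = 7/92
  a_3 = 1/92

Starting state is 3, so the absorption probability is a_3 = 1/92.

Answer: 1/92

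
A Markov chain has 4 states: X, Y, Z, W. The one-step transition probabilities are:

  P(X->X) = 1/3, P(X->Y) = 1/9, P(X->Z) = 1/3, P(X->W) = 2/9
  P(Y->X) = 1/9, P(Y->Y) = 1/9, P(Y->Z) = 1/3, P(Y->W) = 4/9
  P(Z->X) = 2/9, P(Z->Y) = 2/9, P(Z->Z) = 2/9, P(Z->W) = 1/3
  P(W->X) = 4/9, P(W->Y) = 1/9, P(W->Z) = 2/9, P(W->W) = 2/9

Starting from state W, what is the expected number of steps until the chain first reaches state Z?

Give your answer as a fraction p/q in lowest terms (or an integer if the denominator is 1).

Let h_i = expected steps to first reach Z from state i.
Boundary: h_Z = 0.
First-step equations for the other states:
  h_X = 1 + 1/3*h_X + 1/9*h_Y + 1/3*h_Z + 2/9*h_W
  h_Y = 1 + 1/9*h_X + 1/9*h_Y + 1/3*h_Z + 4/9*h_W
  h_W = 1 + 4/9*h_X + 1/9*h_Y + 2/9*h_Z + 2/9*h_W

Substituting h_Z = 0 and rearranging gives the linear system (I - Q) h = 1:
  [2/3, -1/9, -2/9] . (h_X, h_Y, h_W) = 1
  [-1/9, 8/9, -4/9] . (h_X, h_Y, h_W) = 1
  [-4/9, -1/9, 7/9] . (h_X, h_Y, h_W) = 1

Solving yields:
  h_X = 729/223
  h_Y = 747/223
  h_W = 810/223

Starting state is W, so the expected hitting time is h_W = 810/223.

Answer: 810/223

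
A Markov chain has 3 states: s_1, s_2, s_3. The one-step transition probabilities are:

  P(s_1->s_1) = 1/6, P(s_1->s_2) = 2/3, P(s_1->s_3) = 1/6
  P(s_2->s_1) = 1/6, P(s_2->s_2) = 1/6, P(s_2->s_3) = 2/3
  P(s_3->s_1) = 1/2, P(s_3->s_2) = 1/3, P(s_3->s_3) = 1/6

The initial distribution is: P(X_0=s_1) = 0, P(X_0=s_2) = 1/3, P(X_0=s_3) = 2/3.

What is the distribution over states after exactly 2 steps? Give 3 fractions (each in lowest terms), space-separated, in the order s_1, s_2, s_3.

Answer: 5/18 5/12 11/36

Derivation:
Propagating the distribution step by step (d_{t+1} = d_t * P):
d_0 = (s_1=0, s_2=1/3, s_3=2/3)
  d_1[s_1] = 0*1/6 + 1/3*1/6 + 2/3*1/2 = 7/18
  d_1[s_2] = 0*2/3 + 1/3*1/6 + 2/3*1/3 = 5/18
  d_1[s_3] = 0*1/6 + 1/3*2/3 + 2/3*1/6 = 1/3
d_1 = (s_1=7/18, s_2=5/18, s_3=1/3)
  d_2[s_1] = 7/18*1/6 + 5/18*1/6 + 1/3*1/2 = 5/18
  d_2[s_2] = 7/18*2/3 + 5/18*1/6 + 1/3*1/3 = 5/12
  d_2[s_3] = 7/18*1/6 + 5/18*2/3 + 1/3*1/6 = 11/36
d_2 = (s_1=5/18, s_2=5/12, s_3=11/36)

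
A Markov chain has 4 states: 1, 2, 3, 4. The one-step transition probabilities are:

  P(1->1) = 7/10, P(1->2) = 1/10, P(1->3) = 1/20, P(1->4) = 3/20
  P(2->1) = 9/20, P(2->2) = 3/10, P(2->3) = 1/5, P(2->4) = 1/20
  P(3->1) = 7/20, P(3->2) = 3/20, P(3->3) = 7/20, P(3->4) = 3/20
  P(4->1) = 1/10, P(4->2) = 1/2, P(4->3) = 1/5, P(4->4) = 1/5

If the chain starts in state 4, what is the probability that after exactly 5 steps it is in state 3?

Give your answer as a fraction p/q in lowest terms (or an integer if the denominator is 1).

Answer: 14651/100000

Derivation:
Computing P^5 by repeated multiplication:
P^1 =
  1: [7/10, 1/10, 1/20, 3/20]
  2: [9/20, 3/10, 1/5, 1/20]
  3: [7/20, 3/20, 7/20, 3/20]
  4: [1/10, 1/2, 1/5, 1/5]
P^2 =
  1: [227/400, 73/400, 41/400, 59/400]
  2: [21/40, 19/100, 13/80, 49/400]
  3: [9/20, 83/400, 1/5, 57/400]
  4: [77/200, 29/100, 43/200, 11/100]
P^3 =
  1: [53/100, 321/1600, 521/4000, 1113/8000]
  2: [4177/8000, 1561/8000, 233/1600, 1097/8000]
  3: [3941/8000, 417/2000, 13/80, 1091/8000]
  4: [389/800, 851/4000, 349/2000, 253/2000]
P^4 =
  1: [3333/6400, 16183/80000, 11203/80000, 21903/160000]
  2: [20719/40000, 6437/32000, 5741/40000, 879/6400]
  3: [20367/40000, 327/1600, 24077/160000, 4351/32000]
  4: [40787/80000, 323/1600, 12259/80000, 2701/20000]
P^5 =
  1: [414623/800000, 323547/1600000, 457243/3200000, 437171/3200000]
  2: [1654627/3200000, 40469/200000, 57533/400000, 87521/640000]
  3: [1646901/3200000, 648917/3200000, 467827/3200000, 87271/640000]
  4: [823789/1600000, 323291/1600000, 14651/100000, 27313/200000]

(P^5)[4 -> 3] = 14651/100000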